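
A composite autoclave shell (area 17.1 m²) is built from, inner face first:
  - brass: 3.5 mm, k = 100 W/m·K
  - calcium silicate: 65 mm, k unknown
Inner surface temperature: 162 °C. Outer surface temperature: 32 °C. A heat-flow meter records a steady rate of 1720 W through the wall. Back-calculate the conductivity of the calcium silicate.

Using the resistance-network approach (series):
R_brass = L/(kA) = 0.0035/(100×17.1) = 2.047×10^-6 K/W
Sum of known resistances R_other = 2.047×10^-6 K/W
Total R = ΔT/Q = 130/1720 = 0.07558 K/W
R_calcium silicate = R_total − R_other = 0.07558 K/W
k = L/(R·A) = 0.065/(0.07558×17.1)

k ≈ 0.0503 W/(m·K)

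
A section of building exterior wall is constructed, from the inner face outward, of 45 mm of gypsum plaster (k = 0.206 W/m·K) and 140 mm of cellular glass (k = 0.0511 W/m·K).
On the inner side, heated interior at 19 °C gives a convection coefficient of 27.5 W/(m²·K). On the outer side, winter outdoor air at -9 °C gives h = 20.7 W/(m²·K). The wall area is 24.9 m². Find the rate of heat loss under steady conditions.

Treating each layer as a thermal resistance in series:
R_inner film = 1/(h_i·A) = 1/(27.5×24.9) = 0.00146 K/W
R_gypsum plaster = L/(kA) = 0.045/(0.206×24.9) = 0.008773 K/W
R_cellular glass = L/(kA) = 0.14/(0.0511×24.9) = 0.11 K/W
R_outer film = 1/(h_o·A) = 1/(20.7×24.9) = 0.00194 K/W
R_total = 0.1222 K/W
Q = ΔT / R_total = 28 / 0.1222

Q ≈ 229 W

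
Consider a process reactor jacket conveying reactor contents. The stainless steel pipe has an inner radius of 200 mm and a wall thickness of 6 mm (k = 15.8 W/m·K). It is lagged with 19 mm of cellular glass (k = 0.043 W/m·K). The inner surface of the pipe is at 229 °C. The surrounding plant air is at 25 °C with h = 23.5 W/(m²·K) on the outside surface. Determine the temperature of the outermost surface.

T ≈ 42.2 °C

Treating each annulus and film as a series resistance:
R_stainless steel pipe wall = ln(206/200)/(2π×15.8×1) = 2.977×10^-4 K/W
R_cellular glass = ln(225/206)/(2π×0.043×1) = 0.3265 K/W
R_outer film = 1/(h_o·2πr_oL) = 1/(23.5×2π×0.225×1) = 0.0301 K/W
R_total = 0.3569 K/W
Q = ΔT/R_total = 204/0.3569
Q = 572 W/m
T_interface = T_inner − Q·ΣR(inner→interface) = 229 − 572×0.3268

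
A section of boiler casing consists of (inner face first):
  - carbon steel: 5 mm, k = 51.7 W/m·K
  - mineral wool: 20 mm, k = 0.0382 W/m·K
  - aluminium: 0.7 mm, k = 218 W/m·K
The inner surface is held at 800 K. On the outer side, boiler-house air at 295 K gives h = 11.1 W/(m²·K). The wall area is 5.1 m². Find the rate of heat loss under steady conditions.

Q ≈ 4200 W

Model the wall as resistances in series:
R_carbon steel = L/(kA) = 0.005/(51.7×5.1) = 1.896×10^-5 K/W
R_mineral wool = L/(kA) = 0.02/(0.0382×5.1) = 0.1027 K/W
R_aluminium = L/(kA) = 0.0007/(218×5.1) = 6.296×10^-7 K/W
R_outer film = 1/(h_o·A) = 1/(11.1×5.1) = 0.01766 K/W
R_total = 0.1203 K/W
Q = ΔT / R_total = 505 / 0.1203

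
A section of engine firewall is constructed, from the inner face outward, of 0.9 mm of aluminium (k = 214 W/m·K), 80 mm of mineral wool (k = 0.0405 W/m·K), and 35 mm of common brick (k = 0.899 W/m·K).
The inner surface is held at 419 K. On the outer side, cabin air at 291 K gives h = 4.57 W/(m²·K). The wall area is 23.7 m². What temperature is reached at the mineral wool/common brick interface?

T ≈ 306 K

Thermal resistances in series:
R_aluminium = L/(kA) = 0.0009/(214×23.7) = 1.775×10^-7 K/W
R_mineral wool = L/(kA) = 0.08/(0.0405×23.7) = 0.08335 K/W
R_common brick = L/(kA) = 0.035/(0.899×23.7) = 0.001643 K/W
R_outer film = 1/(h_o·A) = 1/(4.57×23.7) = 0.009233 K/W
R_total = 0.09422 K/W;  Q = ΔT/R_total = 128/0.09422 = 1358 W
T_interface = T_inner − Q·ΣR(inner→interface) = 419 − 1360×0.08335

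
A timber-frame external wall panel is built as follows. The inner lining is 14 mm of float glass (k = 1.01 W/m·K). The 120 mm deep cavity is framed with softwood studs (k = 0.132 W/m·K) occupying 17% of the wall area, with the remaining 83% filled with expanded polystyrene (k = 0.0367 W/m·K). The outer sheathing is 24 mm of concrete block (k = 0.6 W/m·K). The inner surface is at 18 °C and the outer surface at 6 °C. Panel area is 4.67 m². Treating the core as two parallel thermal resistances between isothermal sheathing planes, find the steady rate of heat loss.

Q ≈ 24.1 W

Sheathing layers in series; stud and cavity paths in parallel between them.
R_inner = 0.014/(1.01×4.67) = 0.002968 K/W
R_stud  = 0.12/(0.132×0.17×4.67) = 1.145 K/W
R_cav   = 0.12/(0.0367×0.83×4.67) = 0.8436 K/W
1/R_core = 1/R_stud + 1/R_cav → R_core = 0.4857 K/W
R_outer = 0.024/(0.6×4.67) = 0.008565 K/W
R_total = 0.4973 K/W
Q = ΔT/R_total = 12/0.4973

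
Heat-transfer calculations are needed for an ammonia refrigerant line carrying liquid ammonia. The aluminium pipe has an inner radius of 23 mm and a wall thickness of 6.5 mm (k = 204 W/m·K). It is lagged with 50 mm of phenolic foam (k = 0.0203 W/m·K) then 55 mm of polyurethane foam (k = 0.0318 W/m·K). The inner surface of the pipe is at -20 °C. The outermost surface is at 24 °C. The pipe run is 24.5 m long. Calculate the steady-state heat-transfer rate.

Radial resistances (cylindrical: R_cond = ln(r_o/r_i)/(2πkL), R_conv = 1/(h·2πrL)):
R_aluminium pipe wall = ln(29.5/23)/(2π×204×24.5) = 7.926×10^-6 K/W
R_phenolic foam = ln(79.5/29.5)/(2π×0.0203×24.5) = 0.3172 K/W
R_polyurethane foam = ln(134.5/79.5)/(2π×0.0318×24.5) = 0.1074 K/W
R_total = 0.4247 K/W
Q = ΔT/R_total = 44/0.4247

Q ≈ 104 W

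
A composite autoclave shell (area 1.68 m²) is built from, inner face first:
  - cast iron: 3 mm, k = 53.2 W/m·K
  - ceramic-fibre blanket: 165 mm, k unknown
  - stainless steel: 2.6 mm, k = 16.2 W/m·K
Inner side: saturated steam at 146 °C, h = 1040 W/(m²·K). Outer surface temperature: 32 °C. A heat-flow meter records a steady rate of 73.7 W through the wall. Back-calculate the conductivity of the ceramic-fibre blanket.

k ≈ 0.0635 W/(m·K)

Treating each layer as a thermal resistance in series:
R_inner film = 1/(h_i·A) = 1/(1040×1.68) = 5.723×10^-4 K/W
R_cast iron = L/(kA) = 0.003/(53.2×1.68) = 3.357×10^-5 K/W
R_stainless steel = L/(kA) = 0.0026/(16.2×1.68) = 9.553×10^-5 K/W
Sum of known resistances R_other = 7.014×10^-4 K/W
Total R = ΔT/Q = 114/73.7 = 1.547 K/W
R_ceramic-fibre blanket = R_total − R_other = 1.546 K/W
k = L/(R·A) = 0.165/(1.546×1.68)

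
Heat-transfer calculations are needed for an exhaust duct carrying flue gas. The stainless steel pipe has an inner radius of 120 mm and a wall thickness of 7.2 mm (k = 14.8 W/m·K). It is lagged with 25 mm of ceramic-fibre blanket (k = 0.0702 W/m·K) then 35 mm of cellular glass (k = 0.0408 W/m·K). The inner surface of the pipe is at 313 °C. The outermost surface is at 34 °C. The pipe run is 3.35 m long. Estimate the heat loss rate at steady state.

Q ≈ 769 W

For a radial system each layer contributes R = ln(r_out/r_in)/(2πkL); films add R = 1/(hA).
R_stainless steel pipe wall = ln(127.2/120)/(2π×14.8×3.35) = 1.87×10^-4 K/W
R_ceramic-fibre blanket = ln(152.2/127.2)/(2π×0.0702×3.35) = 0.1214 K/W
R_cellular glass = ln(187.2/152.2)/(2π×0.0408×3.35) = 0.241 K/W
R_total = 0.3626 K/W
Q = ΔT/R_total = 279/0.3626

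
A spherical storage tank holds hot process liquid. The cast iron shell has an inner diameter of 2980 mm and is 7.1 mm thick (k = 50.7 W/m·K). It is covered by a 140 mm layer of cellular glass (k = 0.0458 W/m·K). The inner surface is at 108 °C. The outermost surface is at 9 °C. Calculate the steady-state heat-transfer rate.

Q ≈ 997 W

Spherical conduction: R = (1/r_in − 1/r_out)/(4πk) per layer; series-sum.
R_cast iron shell = (1/1.49 − 1/1.4971)/(4π×50.7) = 4.996×10^-6 K/W
R_cellular glass = (1/1.4971 − 1/1.6371)/(4π×0.0458) = 0.09925 K/W
R_total = 0.09925 K/W
Q = ΔT/R_total = 99/0.09925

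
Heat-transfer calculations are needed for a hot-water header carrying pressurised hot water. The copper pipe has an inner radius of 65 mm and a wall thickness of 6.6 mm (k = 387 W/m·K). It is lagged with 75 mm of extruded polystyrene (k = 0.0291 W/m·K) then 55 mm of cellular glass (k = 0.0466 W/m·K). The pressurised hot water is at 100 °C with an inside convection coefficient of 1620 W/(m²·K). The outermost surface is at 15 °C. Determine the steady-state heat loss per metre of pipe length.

For a radial system each layer contributes R = ln(r_out/r_in)/(2πkL); films add R = 1/(hA).
R_inner film = 1/(h_i·2πr₁L) = 1/(1620×2π×0.065×1) = 0.001511 K/W
R_copper pipe wall = ln(71.6/65)/(2π×387×1) = 3.977×10^-5 K/W
R_extruded polystyrene = ln(146.6/71.6)/(2π×0.0291×1) = 3.919 K/W
R_cellular glass = ln(201.6/146.6)/(2π×0.0466×1) = 1.088 K/W
R_total = 5.009 K/W
Q = ΔT/R_total = 85/5.009

q′ ≈ 17 W/m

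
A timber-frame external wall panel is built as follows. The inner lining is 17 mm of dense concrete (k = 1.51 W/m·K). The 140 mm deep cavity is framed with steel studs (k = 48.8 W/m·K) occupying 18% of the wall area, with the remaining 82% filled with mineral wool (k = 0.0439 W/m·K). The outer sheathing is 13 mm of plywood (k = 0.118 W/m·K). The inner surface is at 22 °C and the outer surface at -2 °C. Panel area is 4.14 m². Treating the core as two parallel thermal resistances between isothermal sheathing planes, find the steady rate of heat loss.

Q ≈ 724 W

Sheathing layers in series; stud and cavity paths in parallel between them.
R_inner = 0.017/(1.51×4.14) = 0.002719 K/W
R_stud  = 0.14/(48.8×0.18×4.14) = 0.00385 K/W
R_cav   = 0.14/(0.0439×0.82×4.14) = 0.9394 K/W
1/R_core = 1/R_stud + 1/R_cav → R_core = 0.003834 K/W
R_outer = 0.013/(0.118×4.14) = 0.02661 K/W
R_total = 0.03316 K/W
Q = ΔT/R_total = 24/0.03316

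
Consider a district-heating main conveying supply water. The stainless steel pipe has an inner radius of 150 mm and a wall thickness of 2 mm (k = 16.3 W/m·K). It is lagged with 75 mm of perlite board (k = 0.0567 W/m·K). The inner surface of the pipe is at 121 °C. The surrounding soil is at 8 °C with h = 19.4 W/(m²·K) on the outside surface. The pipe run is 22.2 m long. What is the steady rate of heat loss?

Q ≈ 2160 W

For a radial system each layer contributes R = ln(r_out/r_in)/(2πkL); films add R = 1/(hA).
R_stainless steel pipe wall = ln(152/150)/(2π×16.3×22.2) = 5.826×10^-6 K/W
R_perlite board = ln(227/152)/(2π×0.0567×22.2) = 0.05071 K/W
R_outer film = 1/(h_o·2πr_oL) = 1/(19.4×2π×0.227×22.2) = 0.001628 K/W
R_total = 0.05234 K/W
Q = ΔT/R_total = 113/0.05234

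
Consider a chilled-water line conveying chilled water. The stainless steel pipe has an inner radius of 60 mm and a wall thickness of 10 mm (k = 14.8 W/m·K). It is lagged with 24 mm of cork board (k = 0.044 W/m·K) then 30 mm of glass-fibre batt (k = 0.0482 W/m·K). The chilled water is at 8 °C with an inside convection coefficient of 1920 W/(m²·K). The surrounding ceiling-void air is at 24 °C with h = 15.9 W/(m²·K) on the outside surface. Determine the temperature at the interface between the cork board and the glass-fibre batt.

T ≈ 16.3 °C

Cylindrical conduction, so R = ln(r₂/r₁)/(2πkL) per layer, in series:
R_inner film = 1/(h_i·2πr₁L) = 1/(1920×2π×0.06×1) = 0.001382 K/W
R_stainless steel pipe wall = ln(70/60)/(2π×14.8×1) = 0.001658 K/W
R_cork board = ln(94/70)/(2π×0.044×1) = 1.066 K/W
R_glass-fibre batt = ln(124/94)/(2π×0.0482×1) = 0.9146 K/W
R_outer film = 1/(h_o·2πr_oL) = 1/(15.9×2π×0.124×1) = 0.08072 K/W
R_total = 2.065 K/W
Q = ΔT/R_total = 16/2.065
Q = 7.75 W/m
T_interface = T_inner + Q·ΣR(inner→interface) = 8 + 7.75×1.069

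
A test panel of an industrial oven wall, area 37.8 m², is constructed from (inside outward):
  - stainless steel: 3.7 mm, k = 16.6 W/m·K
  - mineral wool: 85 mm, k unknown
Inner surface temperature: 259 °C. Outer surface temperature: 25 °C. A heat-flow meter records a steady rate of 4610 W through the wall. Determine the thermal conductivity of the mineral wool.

k ≈ 0.0443 W/(m·K)

Treating each layer as a thermal resistance in series:
R_stainless steel = L/(kA) = 0.0037/(16.6×37.8) = 5.897×10^-6 K/W
Sum of known resistances R_other = 5.897×10^-6 K/W
Total R = ΔT/Q = 234/4610 = 0.05076 K/W
R_mineral wool = R_total − R_other = 0.05075 K/W
k = L/(R·A) = 0.085/(0.05075×37.8)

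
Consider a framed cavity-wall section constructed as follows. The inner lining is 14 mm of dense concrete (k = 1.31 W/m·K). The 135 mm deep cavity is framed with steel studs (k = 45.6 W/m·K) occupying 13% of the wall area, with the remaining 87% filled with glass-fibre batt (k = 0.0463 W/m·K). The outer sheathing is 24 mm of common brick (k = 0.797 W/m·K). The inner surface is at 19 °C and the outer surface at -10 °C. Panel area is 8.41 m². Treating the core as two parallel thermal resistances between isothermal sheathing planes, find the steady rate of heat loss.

Sheathing layers in series; stud and cavity paths in parallel between them.
R_inner = 0.014/(1.31×8.41) = 0.001271 K/W
R_stud  = 0.135/(45.6×0.13×8.41) = 0.002708 K/W
R_cav   = 0.135/(0.0463×0.87×8.41) = 0.3985 K/W
1/R_core = 1/R_stud + 1/R_cav → R_core = 0.00269 K/W
R_outer = 0.024/(0.797×8.41) = 0.003581 K/W
R_total = 0.007541 K/W
Q = ΔT/R_total = 29/0.007541

Q ≈ 3850 W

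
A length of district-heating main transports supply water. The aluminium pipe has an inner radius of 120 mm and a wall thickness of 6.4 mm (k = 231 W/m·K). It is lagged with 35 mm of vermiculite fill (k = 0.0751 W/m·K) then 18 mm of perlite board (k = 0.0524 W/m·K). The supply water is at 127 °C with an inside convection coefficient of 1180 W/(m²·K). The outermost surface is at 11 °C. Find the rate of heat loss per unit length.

Per-layer cylindrical resistances, series-summed:
R_inner film = 1/(h_i·2πr₁L) = 1/(1180×2π×0.12×1) = 0.001124 K/W
R_aluminium pipe wall = ln(126.4/120)/(2π×231×1) = 3.58×10^-5 K/W
R_vermiculite fill = ln(161.4/126.4)/(2π×0.0751×1) = 0.518 K/W
R_perlite board = ln(179.4/161.4)/(2π×0.0524×1) = 0.3211 K/W
R_total = 0.8403 K/W
Q = ΔT/R_total = 116/0.8403

q′ ≈ 138 W/m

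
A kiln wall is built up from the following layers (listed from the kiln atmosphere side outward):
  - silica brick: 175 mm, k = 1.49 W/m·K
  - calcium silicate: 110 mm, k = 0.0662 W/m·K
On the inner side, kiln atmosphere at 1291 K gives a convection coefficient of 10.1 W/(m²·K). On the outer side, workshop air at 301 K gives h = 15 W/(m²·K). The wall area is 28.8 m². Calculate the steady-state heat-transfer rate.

Q ≈ 14700 W

Using the resistance-network approach (series):
R_inner film = 1/(h_i·A) = 1/(10.1×28.8) = 0.003438 K/W
R_silica brick = L/(kA) = 0.175/(1.49×28.8) = 0.004078 K/W
R_calcium silicate = L/(kA) = 0.11/(0.0662×28.8) = 0.0577 K/W
R_outer film = 1/(h_o·A) = 1/(15×28.8) = 0.002315 K/W
R_total = 0.06753 K/W
Q = ΔT / R_total = 990 / 0.06753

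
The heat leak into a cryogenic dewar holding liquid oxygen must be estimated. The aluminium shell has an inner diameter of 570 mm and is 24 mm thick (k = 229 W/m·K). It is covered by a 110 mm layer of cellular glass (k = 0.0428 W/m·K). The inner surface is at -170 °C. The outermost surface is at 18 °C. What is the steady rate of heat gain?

Each spherical layer contributes R = (1/r_i − 1/r_o)/(4πk):
R_aluminium shell = (1/0.285 − 1/0.309)/(4π×229) = 9.47×10^-5 K/W
R_cellular glass = (1/0.309 − 1/0.419)/(4π×0.0428) = 1.58 K/W
R_total = 1.58 K/W
Q = ΔT/R_total = 188/1.58

Q ≈ 119 W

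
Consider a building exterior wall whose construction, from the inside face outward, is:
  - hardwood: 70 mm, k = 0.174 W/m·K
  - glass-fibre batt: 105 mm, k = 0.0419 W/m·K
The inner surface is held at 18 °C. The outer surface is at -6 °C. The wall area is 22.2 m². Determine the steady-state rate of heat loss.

Thermal resistances in series:
R_hardwood = L/(kA) = 0.07/(0.174×22.2) = 0.01812 K/W
R_glass-fibre batt = L/(kA) = 0.105/(0.0419×22.2) = 0.1129 K/W
R_total = 0.131 K/W
Q = ΔT / R_total = 24 / 0.131

Q ≈ 183 W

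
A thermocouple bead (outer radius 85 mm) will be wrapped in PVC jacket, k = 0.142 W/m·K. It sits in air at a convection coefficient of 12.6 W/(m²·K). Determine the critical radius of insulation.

For a sphere r_cr = 2k/h = 2×0.142/12.6
r_cr = 22.5 mm; since the bare radius (85 mm) is above r_cr, any added insulation will reduce heat loss.

r_cr ≈ 22.5 mm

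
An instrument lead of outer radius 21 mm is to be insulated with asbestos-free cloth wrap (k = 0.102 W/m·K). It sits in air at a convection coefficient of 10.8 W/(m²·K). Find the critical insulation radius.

r_cr ≈ 9.44 mm

For a cylinder r_cr = k/h = 0.102/10.8
r_cr = 9.44 mm; since the bare radius (21 mm) is above r_cr, any added insulation will reduce heat loss.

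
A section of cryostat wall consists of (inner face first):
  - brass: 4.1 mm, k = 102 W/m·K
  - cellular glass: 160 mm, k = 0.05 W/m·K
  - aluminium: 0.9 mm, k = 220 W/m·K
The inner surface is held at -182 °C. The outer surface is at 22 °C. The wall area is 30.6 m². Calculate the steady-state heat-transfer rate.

Treating each layer as a thermal resistance in series:
R_brass = L/(kA) = 0.0041/(102×30.6) = 1.314×10^-6 K/W
R_cellular glass = L/(kA) = 0.16/(0.05×30.6) = 0.1046 K/W
R_aluminium = L/(kA) = 0.0009/(220×30.6) = 1.337×10^-7 K/W
R_total = 0.1046 K/W
Q = ΔT / R_total = 204 / 0.1046

Q ≈ 1950 W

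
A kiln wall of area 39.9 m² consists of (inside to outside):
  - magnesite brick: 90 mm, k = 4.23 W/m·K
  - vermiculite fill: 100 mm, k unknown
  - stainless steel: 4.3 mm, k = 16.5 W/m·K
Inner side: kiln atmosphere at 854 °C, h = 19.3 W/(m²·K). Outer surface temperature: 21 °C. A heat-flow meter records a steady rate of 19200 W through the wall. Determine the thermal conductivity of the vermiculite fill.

Series thermal resistances:
R_inner film = 1/(h_i·A) = 1/(19.3×39.9) = 0.001299 K/W
R_magnesite brick = L/(kA) = 0.09/(4.23×39.9) = 5.332×10^-4 K/W
R_stainless steel = L/(kA) = 0.0043/(16.5×39.9) = 6.531×10^-6 K/W
Sum of known resistances R_other = 0.001838 K/W
Total R = ΔT/Q = 833/19200 = 0.04339 K/W
R_vermiculite fill = R_total − R_other = 0.04155 K/W
k = L/(R·A) = 0.1/(0.04155×39.9)

k ≈ 0.0603 W/(m·K)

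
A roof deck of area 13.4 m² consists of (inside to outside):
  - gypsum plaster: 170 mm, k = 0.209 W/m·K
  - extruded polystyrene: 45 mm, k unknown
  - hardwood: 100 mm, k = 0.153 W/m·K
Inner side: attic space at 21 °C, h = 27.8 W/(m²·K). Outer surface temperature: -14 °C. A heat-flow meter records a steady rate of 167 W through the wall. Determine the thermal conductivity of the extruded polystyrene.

k ≈ 0.0345 W/(m·K)

Using the resistance-network approach (series):
R_inner film = 1/(h_i·A) = 1/(27.8×13.4) = 0.002684 K/W
R_gypsum plaster = L/(kA) = 0.17/(0.209×13.4) = 0.0607 K/W
R_hardwood = L/(kA) = 0.1/(0.153×13.4) = 0.04878 K/W
Sum of known resistances R_other = 0.1122 K/W
Total R = ΔT/Q = 35/167 = 0.2096 K/W
R_extruded polystyrene = R_total − R_other = 0.09742 K/W
k = L/(R·A) = 0.045/(0.09742×13.4)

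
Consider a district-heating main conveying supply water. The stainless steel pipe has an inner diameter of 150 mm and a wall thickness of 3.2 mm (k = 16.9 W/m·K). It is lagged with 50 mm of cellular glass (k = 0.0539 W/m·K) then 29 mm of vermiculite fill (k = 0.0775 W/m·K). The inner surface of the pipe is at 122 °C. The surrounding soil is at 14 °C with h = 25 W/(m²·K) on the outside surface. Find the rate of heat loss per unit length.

Cylindrical conduction, so R = ln(r₂/r₁)/(2πkL) per layer, in series:
R_stainless steel pipe wall = ln(78.2/75)/(2π×16.9×1) = 3.935×10^-4 K/W
R_cellular glass = ln(128.2/78.2)/(2π×0.0539×1) = 1.46 K/W
R_vermiculite fill = ln(157.2/128.2)/(2π×0.0775×1) = 0.4188 K/W
R_outer film = 1/(h_o·2πr_oL) = 1/(25×2π×0.1572×1) = 0.0405 K/W
R_total = 1.919 K/W
Q = ΔT/R_total = 108/1.919

q′ ≈ 56.3 W/m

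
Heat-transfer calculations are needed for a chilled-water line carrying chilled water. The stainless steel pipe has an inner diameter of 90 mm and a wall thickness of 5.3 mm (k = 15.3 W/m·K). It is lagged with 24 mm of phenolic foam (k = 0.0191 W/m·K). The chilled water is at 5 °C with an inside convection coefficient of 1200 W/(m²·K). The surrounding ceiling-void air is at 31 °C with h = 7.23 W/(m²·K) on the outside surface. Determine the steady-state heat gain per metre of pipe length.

q′ ≈ 7.32 W/m

Treating each annulus and film as a series resistance:
R_inner film = 1/(h_i·2πr₁L) = 1/(1200×2π×0.045×1) = 0.002947 K/W
R_stainless steel pipe wall = ln(50.3/45)/(2π×15.3×1) = 0.001158 K/W
R_phenolic foam = ln(74.3/50.3)/(2π×0.0191×1) = 3.251 K/W
R_outer film = 1/(h_o·2πr_oL) = 1/(7.23×2π×0.0743×1) = 0.2963 K/W
R_total = 3.551 K/W
Q = ΔT/R_total = 26/3.551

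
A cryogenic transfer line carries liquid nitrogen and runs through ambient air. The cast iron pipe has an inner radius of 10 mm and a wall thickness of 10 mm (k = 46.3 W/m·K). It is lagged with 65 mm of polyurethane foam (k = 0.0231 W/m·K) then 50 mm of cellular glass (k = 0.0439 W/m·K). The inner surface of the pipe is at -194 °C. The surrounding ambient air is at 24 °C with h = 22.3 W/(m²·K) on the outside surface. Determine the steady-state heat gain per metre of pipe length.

q′ ≈ 18.6 W/m

For a radial system each layer contributes R = ln(r_out/r_in)/(2πkL); films add R = 1/(hA).
R_cast iron pipe wall = ln(20/10)/(2π×46.3×1) = 0.002383 K/W
R_polyurethane foam = ln(85/20)/(2π×0.0231×1) = 9.969 K/W
R_cellular glass = ln(135/85)/(2π×0.0439×1) = 1.677 K/W
R_outer film = 1/(h_o·2πr_oL) = 1/(22.3×2π×0.135×1) = 0.05287 K/W
R_total = 11.7 K/W
Q = ΔT/R_total = 218/11.7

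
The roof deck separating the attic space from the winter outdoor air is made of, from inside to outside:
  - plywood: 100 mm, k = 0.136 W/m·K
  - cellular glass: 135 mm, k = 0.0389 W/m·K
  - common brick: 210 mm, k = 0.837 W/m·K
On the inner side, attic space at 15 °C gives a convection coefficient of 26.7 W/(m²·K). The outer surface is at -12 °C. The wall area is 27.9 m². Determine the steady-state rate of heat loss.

Q ≈ 168 W

Thermal resistances in series:
R_inner film = 1/(h_i·A) = 1/(26.7×27.9) = 0.001342 K/W
R_plywood = L/(kA) = 0.1/(0.136×27.9) = 0.02635 K/W
R_cellular glass = L/(kA) = 0.135/(0.0389×27.9) = 0.1244 K/W
R_common brick = L/(kA) = 0.21/(0.837×27.9) = 0.008993 K/W
R_total = 0.1611 K/W
Q = ΔT / R_total = 27 / 0.1611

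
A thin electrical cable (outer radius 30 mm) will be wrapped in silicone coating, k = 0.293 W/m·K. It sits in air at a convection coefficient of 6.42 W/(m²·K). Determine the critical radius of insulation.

r_cr ≈ 45.6 mm

For a cylinder r_cr = k/h = 0.293/6.42
r_cr = 45.6 mm; since the bare radius (30 mm) is below r_cr, adding a thin layer of insulation will *increase* heat loss.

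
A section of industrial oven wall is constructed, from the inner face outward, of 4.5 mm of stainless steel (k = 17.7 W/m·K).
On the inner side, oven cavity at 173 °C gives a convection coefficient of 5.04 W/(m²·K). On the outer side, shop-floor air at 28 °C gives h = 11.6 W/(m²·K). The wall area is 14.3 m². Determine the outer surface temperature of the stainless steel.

Model the wall as resistances in series:
R_inner film = 1/(h_i·A) = 1/(5.04×14.3) = 0.01388 K/W
R_stainless steel = L/(kA) = 0.0045/(17.7×14.3) = 1.778×10^-5 K/W
R_outer film = 1/(h_o·A) = 1/(11.6×14.3) = 0.006028 K/W
R_total = 0.01992 K/W;  Q = ΔT/R_total = 145/0.01992 = 7279 W
T_interface = T_inner − Q·ΣR(inner→interface) = 173 − 7280×0.01389

T ≈ 71.9 °C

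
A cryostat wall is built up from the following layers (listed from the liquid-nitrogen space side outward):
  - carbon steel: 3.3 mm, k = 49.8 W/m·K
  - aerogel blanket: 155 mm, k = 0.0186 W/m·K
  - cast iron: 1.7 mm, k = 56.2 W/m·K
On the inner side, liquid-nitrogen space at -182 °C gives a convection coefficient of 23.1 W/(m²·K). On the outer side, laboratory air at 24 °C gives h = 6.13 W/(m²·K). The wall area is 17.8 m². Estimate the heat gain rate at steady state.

Q ≈ 429 W

Treating each layer as a thermal resistance in series:
R_inner film = 1/(h_i·A) = 1/(23.1×17.8) = 0.002432 K/W
R_carbon steel = L/(kA) = 0.0033/(49.8×17.8) = 3.723×10^-6 K/W
R_aerogel blanket = L/(kA) = 0.155/(0.0186×17.8) = 0.4682 K/W
R_cast iron = L/(kA) = 0.0017/(56.2×17.8) = 1.699×10^-6 K/W
R_outer film = 1/(h_o·A) = 1/(6.13×17.8) = 0.009165 K/W
R_total = 0.4798 K/W
Q = ΔT / R_total = 206 / 0.4798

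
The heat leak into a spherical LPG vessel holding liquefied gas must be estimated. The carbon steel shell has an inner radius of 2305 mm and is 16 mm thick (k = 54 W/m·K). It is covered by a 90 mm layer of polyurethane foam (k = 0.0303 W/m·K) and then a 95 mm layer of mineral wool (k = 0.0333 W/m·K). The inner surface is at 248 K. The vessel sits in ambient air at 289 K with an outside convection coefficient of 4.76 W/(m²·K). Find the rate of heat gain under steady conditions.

Q ≈ 497 W

Radial (spherical) resistances in series:
R_carbon steel shell = (1/2.305 − 1/2.321)/(4π×54) = 4.407×10^-6 K/W
R_polyurethane foam = (1/2.321 − 1/2.411)/(4π×0.0303) = 0.04224 K/W
R_mineral wool = (1/2.411 − 1/2.506)/(4π×0.0333) = 0.03757 K/W
R_outer film = 1/(h·4πr_o²) = 1/(4.76×4π×2.506²) = 0.002662 K/W
R_total = 0.08248 K/W
Q = ΔT/R_total = 41/0.08248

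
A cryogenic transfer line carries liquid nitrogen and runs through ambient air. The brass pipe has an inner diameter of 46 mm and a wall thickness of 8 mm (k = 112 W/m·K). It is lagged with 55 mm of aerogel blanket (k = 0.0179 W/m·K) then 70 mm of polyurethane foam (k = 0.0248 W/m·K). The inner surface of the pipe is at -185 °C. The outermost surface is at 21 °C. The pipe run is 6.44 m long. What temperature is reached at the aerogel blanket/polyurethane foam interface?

T ≈ -40.1 °C

Treating each annulus and film as a series resistance:
R_brass pipe wall = ln(31/23)/(2π×112×6.44) = 6.586×10^-5 K/W
R_aerogel blanket = ln(86/31)/(2π×0.0179×6.44) = 1.409 K/W
R_polyurethane foam = ln(156/86)/(2π×0.0248×6.44) = 0.5934 K/W
R_total = 2.002 K/W
Q = ΔT/R_total = 206/2.002
Q = 103 W
T_interface = T_inner + Q·ΣR(inner→interface) = -185 + 103×1.409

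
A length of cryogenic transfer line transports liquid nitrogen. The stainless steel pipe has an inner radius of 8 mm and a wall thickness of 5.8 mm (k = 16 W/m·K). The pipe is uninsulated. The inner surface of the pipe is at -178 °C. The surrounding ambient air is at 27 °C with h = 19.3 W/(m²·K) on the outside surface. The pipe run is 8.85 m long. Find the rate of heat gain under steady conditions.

Radial resistances (cylindrical: R_cond = ln(r_o/r_i)/(2πkL), R_conv = 1/(h·2πrL)):
R_stainless steel pipe wall = ln(13.8/8)/(2π×16×8.85) = 6.128×10^-4 K/W
R_outer film = 1/(h_o·2πr_oL) = 1/(19.3×2π×0.0138×8.85) = 0.06752 K/W
R_total = 0.06813 K/W
Q = ΔT/R_total = 205/0.06813

Q ≈ 3010 W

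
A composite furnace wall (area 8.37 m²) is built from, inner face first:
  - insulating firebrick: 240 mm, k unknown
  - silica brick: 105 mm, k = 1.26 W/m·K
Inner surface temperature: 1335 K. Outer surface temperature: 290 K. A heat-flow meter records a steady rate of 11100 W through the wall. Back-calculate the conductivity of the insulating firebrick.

k ≈ 0.341 W/(m·K)

Model the wall as resistances in series:
R_silica brick = L/(kA) = 0.105/(1.26×8.37) = 0.009956 K/W
Sum of known resistances R_other = 0.009956 K/W
Total R = ΔT/Q = 1045/11100 = 0.09414 K/W
R_insulating firebrick = R_total − R_other = 0.08419 K/W
k = L/(R·A) = 0.24/(0.08419×8.37)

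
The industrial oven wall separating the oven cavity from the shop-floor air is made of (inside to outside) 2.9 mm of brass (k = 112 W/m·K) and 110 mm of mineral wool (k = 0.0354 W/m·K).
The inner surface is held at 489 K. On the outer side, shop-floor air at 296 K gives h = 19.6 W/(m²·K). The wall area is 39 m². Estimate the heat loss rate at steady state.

Q ≈ 2380 W

Treating each layer as a thermal resistance in series:
R_brass = L/(kA) = 0.0029/(112×39) = 6.639×10^-7 K/W
R_mineral wool = L/(kA) = 0.11/(0.0354×39) = 0.07968 K/W
R_outer film = 1/(h_o·A) = 1/(19.6×39) = 0.001308 K/W
R_total = 0.08098 K/W
Q = ΔT / R_total = 193 / 0.08098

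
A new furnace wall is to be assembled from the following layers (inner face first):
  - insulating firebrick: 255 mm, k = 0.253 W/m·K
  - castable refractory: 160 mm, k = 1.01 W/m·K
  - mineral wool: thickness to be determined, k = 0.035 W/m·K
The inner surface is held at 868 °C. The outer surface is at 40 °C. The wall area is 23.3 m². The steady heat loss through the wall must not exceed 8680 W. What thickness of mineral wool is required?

L ≈ 37 mm

Treating each layer as a thermal resistance in series:
R_insulating firebrick = L/(kA) = 0.255/(0.253×23.3) = 0.04326 K/W
R_castable refractory = L/(kA) = 0.16/(1.01×23.3) = 0.006799 K/W
Sum of the known resistances R_other = 0.05006 K/W
Required total resistance R_tot = ΔT/Q_allow = 828/8680 = 0.09539 K/W
R_mineral wool = R_tot − R_other = 0.04534 K/W
L = R·k·A = 0.04534×0.035×23.3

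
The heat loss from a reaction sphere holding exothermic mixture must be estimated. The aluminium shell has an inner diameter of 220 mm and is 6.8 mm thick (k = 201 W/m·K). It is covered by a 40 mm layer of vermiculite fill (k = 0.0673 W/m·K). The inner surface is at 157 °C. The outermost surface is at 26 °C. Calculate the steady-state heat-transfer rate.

For a spherical shell R = (1/r₁ − 1/r₂)/(4πk); film R = 1/(h·4πr²). In series:
R_aluminium shell = (1/0.11 − 1/0.1168)/(4π×201) = 2.095×10^-4 K/W
R_vermiculite fill = (1/0.1168 − 1/0.1568)/(4π×0.0673) = 2.583 K/W
R_total = 2.583 K/W
Q = ΔT/R_total = 131/2.583

Q ≈ 50.7 W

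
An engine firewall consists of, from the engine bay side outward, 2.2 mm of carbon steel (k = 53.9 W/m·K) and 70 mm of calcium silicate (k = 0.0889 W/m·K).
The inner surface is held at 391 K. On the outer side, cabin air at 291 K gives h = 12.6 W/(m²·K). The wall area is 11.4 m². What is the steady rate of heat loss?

Q ≈ 1320 W

Model the wall as resistances in series:
R_carbon steel = L/(kA) = 0.0022/(53.9×11.4) = 3.58×10^-6 K/W
R_calcium silicate = L/(kA) = 0.07/(0.0889×11.4) = 0.06907 K/W
R_outer film = 1/(h_o·A) = 1/(12.6×11.4) = 0.006962 K/W
R_total = 0.07604 K/W
Q = ΔT / R_total = 100 / 0.07604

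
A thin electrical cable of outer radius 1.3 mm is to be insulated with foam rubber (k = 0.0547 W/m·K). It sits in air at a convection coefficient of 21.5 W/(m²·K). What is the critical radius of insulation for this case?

For a cylinder r_cr = k/h = 0.0547/21.5
r_cr = 2.54 mm; since the bare radius (1.3 mm) is below r_cr, adding a thin layer of insulation will *increase* heat loss.

r_cr ≈ 2.54 mm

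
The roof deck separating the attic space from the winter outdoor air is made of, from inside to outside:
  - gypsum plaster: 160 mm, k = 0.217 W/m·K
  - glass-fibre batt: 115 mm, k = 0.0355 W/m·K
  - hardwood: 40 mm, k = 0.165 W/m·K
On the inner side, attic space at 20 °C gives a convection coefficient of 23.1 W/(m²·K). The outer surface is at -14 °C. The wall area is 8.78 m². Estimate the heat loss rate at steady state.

Series thermal resistances:
R_inner film = 1/(h_i·A) = 1/(23.1×8.78) = 0.004931 K/W
R_gypsum plaster = L/(kA) = 0.16/(0.217×8.78) = 0.08398 K/W
R_glass-fibre batt = L/(kA) = 0.115/(0.0355×8.78) = 0.369 K/W
R_hardwood = L/(kA) = 0.04/(0.165×8.78) = 0.02761 K/W
R_total = 0.4855 K/W
Q = ΔT / R_total = 34 / 0.4855

Q ≈ 70 W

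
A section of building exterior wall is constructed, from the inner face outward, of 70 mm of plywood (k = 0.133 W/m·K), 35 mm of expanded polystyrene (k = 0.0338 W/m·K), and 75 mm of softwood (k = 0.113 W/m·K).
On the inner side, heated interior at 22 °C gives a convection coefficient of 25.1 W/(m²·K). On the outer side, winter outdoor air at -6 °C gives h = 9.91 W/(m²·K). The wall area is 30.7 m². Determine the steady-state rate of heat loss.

Q ≈ 363 W

Treating each layer as a thermal resistance in series:
R_inner film = 1/(h_i·A) = 1/(25.1×30.7) = 0.001298 K/W
R_plywood = L/(kA) = 0.07/(0.133×30.7) = 0.01714 K/W
R_expanded polystyrene = L/(kA) = 0.035/(0.0338×30.7) = 0.03373 K/W
R_softwood = L/(kA) = 0.075/(0.113×30.7) = 0.02162 K/W
R_outer film = 1/(h_o·A) = 1/(9.91×30.7) = 0.003287 K/W
R_total = 0.07708 K/W
Q = ΔT / R_total = 28 / 0.07708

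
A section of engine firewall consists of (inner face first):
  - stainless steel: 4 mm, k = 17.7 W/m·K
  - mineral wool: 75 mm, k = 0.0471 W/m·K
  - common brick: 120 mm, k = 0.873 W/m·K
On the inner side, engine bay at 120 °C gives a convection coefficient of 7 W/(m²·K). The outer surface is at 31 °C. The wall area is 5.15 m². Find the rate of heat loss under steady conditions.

Model the wall as resistances in series:
R_inner film = 1/(h_i·A) = 1/(7×5.15) = 0.02774 K/W
R_stainless steel = L/(kA) = 0.004/(17.7×5.15) = 4.388×10^-5 K/W
R_mineral wool = L/(kA) = 0.075/(0.0471×5.15) = 0.3092 K/W
R_common brick = L/(kA) = 0.12/(0.873×5.15) = 0.02669 K/W
R_total = 0.3637 K/W
Q = ΔT / R_total = 89 / 0.3637

Q ≈ 245 W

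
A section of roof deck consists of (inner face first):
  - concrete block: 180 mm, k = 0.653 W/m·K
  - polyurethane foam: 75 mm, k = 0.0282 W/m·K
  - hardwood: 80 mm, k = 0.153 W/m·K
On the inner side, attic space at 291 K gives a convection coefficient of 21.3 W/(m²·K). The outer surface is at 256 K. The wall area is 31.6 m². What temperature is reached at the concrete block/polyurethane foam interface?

Thermal resistances in series:
R_inner film = 1/(h_i·A) = 1/(21.3×31.6) = 0.001486 K/W
R_concrete block = L/(kA) = 0.18/(0.653×31.6) = 0.008723 K/W
R_polyurethane foam = L/(kA) = 0.075/(0.0282×31.6) = 0.08416 K/W
R_hardwood = L/(kA) = 0.08/(0.153×31.6) = 0.01655 K/W
R_total = 0.1109 K/W;  Q = ΔT/R_total = 35/0.1109 = 315.5 W
T_interface = T_inner − Q·ΣR(inner→interface) = 291 − 316×0.01021

T ≈ 288 K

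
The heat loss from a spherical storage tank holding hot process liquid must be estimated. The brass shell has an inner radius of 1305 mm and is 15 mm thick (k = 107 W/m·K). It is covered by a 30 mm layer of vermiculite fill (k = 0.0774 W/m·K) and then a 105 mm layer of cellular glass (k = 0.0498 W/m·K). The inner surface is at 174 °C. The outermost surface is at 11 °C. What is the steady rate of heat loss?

Radial (spherical) resistances in series:
R_brass shell = (1/1.305 − 1/1.32)/(4π×107) = 6.476×10^-6 K/W
R_vermiculite fill = (1/1.32 − 1/1.35)/(4π×0.0774) = 0.01731 K/W
R_cellular glass = (1/1.35 − 1/1.455)/(4π×0.0498) = 0.08542 K/W
R_total = 0.1027 K/W
Q = ΔT/R_total = 163/0.1027

Q ≈ 1590 W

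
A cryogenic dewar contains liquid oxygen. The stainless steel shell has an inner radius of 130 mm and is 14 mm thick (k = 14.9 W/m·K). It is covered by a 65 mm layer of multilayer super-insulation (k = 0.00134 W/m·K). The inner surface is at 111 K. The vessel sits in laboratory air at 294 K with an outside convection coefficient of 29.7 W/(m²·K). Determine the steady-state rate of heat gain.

Q ≈ 1.43 W

For a spherical shell R = (1/r₁ − 1/r₂)/(4πk); film R = 1/(h·4πr²). In series:
R_stainless steel shell = (1/0.13 − 1/0.144)/(4π×14.9) = 0.003994 K/W
R_multilayer super-insulation = (1/0.144 − 1/0.209)/(4π×0.00134) = 128.3 K/W
R_outer film = 1/(h·4πr_o²) = 1/(29.7×4π×0.209²) = 0.06134 K/W
R_total = 128.3 K/W
Q = ΔT/R_total = 183/128.3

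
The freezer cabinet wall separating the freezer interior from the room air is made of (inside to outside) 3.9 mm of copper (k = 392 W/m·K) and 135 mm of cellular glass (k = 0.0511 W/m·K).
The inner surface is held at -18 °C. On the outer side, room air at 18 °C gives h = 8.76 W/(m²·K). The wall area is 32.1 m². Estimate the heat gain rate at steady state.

Q ≈ 419 W

Using the resistance-network approach (series):
R_copper = L/(kA) = 0.0039/(392×32.1) = 3.099×10^-7 K/W
R_cellular glass = L/(kA) = 0.135/(0.0511×32.1) = 0.0823 K/W
R_outer film = 1/(h_o·A) = 1/(8.76×32.1) = 0.003556 K/W
R_total = 0.08586 K/W
Q = ΔT / R_total = 36 / 0.08586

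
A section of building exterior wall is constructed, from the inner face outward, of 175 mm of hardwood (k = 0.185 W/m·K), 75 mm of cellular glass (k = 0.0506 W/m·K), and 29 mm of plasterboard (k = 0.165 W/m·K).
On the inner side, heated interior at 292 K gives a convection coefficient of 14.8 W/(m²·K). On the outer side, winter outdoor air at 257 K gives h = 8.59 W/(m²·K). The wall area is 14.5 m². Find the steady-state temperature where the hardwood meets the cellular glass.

Thermal resistances in series:
R_inner film = 1/(h_i·A) = 1/(14.8×14.5) = 0.00466 K/W
R_hardwood = L/(kA) = 0.175/(0.185×14.5) = 0.06524 K/W
R_cellular glass = L/(kA) = 0.075/(0.0506×14.5) = 0.1022 K/W
R_plasterboard = L/(kA) = 0.029/(0.165×14.5) = 0.01212 K/W
R_outer film = 1/(h_o·A) = 1/(8.59×14.5) = 0.008029 K/W
R_total = 0.1923 K/W;  Q = ΔT/R_total = 35/0.1923 = 182 W
T_interface = T_inner − Q·ΣR(inner→interface) = 292 − 182×0.0699

T ≈ 279 K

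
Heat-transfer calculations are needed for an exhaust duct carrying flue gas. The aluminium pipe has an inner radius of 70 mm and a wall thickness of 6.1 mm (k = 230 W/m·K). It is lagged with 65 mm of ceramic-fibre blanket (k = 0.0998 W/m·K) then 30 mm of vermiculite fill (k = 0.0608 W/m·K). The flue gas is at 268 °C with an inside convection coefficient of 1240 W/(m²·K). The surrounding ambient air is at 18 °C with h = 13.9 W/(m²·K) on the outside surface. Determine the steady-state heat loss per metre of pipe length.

q′ ≈ 160 W/m

Radial resistances (cylindrical: R_cond = ln(r_o/r_i)/(2πkL), R_conv = 1/(h·2πrL)):
R_inner film = 1/(h_i·2πr₁L) = 1/(1240×2π×0.07×1) = 0.001834 K/W
R_aluminium pipe wall = ln(76.1/70)/(2π×230×1) = 5.782×10^-5 K/W
R_ceramic-fibre blanket = ln(141.1/76.1)/(2π×0.0998×1) = 0.9846 K/W
R_vermiculite fill = ln(171.1/141.1)/(2π×0.0608×1) = 0.5046 K/W
R_outer film = 1/(h_o·2πr_oL) = 1/(13.9×2π×0.1711×1) = 0.06692 K/W
R_total = 1.558 K/W
Q = ΔT/R_total = 250/1.558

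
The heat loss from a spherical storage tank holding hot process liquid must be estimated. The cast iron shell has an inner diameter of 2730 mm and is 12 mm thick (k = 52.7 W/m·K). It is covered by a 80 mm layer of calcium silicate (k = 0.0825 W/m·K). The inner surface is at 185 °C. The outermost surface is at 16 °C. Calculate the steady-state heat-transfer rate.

Radial (spherical) resistances in series:
R_cast iron shell = (1/1.365 − 1/1.377)/(4π×52.7) = 9.64×10^-6 K/W
R_calcium silicate = (1/1.377 − 1/1.457)/(4π×0.0825) = 0.03846 K/W
R_total = 0.03847 K/W
Q = ΔT/R_total = 169/0.03847

Q ≈ 4390 W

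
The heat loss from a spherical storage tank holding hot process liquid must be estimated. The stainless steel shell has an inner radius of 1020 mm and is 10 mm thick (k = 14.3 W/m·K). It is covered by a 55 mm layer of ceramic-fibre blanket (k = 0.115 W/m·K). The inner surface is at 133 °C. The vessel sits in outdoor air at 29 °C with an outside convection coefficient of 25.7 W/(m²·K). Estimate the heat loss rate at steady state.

Q ≈ 2830 W

Spherical conduction: R = (1/r_in − 1/r_out)/(4πk) per layer; series-sum.
R_stainless steel shell = (1/1.02 − 1/1.03)/(4π×14.3) = 5.297×10^-5 K/W
R_ceramic-fibre blanket = (1/1.03 − 1/1.085)/(4π×0.115) = 0.03406 K/W
R_outer film = 1/(h·4πr_o²) = 1/(25.7×4π×1.085²) = 0.00263 K/W
R_total = 0.03674 K/W
Q = ΔT/R_total = 104/0.03674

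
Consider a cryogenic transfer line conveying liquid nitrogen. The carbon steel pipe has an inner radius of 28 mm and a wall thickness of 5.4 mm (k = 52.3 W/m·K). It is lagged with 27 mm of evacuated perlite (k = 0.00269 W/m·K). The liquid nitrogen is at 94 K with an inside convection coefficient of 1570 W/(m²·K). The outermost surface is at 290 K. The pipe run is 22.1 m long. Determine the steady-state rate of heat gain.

Q ≈ 124 W

For a radial system each layer contributes R = ln(r_out/r_in)/(2πkL); films add R = 1/(hA).
R_inner film = 1/(h_i·2πr₁L) = 1/(1570×2π×0.028×22.1) = 1.638×10^-4 K/W
R_carbon steel pipe wall = ln(33.4/28)/(2π×52.3×22.1) = 2.428×10^-5 K/W
R_evacuated perlite = ln(60.4/33.4)/(2π×0.00269×22.1) = 1.586 K/W
R_total = 1.586 K/W
Q = ΔT/R_total = 196/1.586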